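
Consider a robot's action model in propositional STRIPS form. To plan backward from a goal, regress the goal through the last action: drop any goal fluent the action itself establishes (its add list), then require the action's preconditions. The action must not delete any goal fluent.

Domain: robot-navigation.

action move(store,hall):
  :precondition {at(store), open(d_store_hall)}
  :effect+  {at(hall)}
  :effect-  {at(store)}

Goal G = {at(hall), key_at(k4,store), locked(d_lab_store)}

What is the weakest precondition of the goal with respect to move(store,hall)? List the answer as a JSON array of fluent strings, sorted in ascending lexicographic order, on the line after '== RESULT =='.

Compute (G \ add) ∪ pre:
  G ∩ del = {}  (empty — regression defined)
  G \ add = {at(hall), key_at(k4,store), locked(d_lab_store)} \ {at(hall)} = {key_at(k4,store), locked(d_lab_store)}
  ∪ pre   = {key_at(k4,store), locked(d_lab_store)} ∪ {at(store), open(d_store_hall)}
          = {at(store), key_at(k4,store), locked(d_lab_store), open(d_store_hall)}

== RESULT ==
["at(store)", "key_at(k4,store)", "locked(d_lab_store)", "open(d_store_hall)"]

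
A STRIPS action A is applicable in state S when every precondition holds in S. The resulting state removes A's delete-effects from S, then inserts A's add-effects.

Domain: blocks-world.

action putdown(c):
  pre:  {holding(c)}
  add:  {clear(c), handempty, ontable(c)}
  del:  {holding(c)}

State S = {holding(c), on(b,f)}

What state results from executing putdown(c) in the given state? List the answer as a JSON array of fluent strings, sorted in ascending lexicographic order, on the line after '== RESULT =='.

Progress:
  pre ⊆ S: {holding(c)} ⊆ S  — applicable
  S \ del = {on(b,f)}
  ∪ add   = {clear(c), handempty, on(b,f), ontable(c)}

== RESULT ==
["clear(c)", "handempty", "on(b,f)", "ontable(c)"]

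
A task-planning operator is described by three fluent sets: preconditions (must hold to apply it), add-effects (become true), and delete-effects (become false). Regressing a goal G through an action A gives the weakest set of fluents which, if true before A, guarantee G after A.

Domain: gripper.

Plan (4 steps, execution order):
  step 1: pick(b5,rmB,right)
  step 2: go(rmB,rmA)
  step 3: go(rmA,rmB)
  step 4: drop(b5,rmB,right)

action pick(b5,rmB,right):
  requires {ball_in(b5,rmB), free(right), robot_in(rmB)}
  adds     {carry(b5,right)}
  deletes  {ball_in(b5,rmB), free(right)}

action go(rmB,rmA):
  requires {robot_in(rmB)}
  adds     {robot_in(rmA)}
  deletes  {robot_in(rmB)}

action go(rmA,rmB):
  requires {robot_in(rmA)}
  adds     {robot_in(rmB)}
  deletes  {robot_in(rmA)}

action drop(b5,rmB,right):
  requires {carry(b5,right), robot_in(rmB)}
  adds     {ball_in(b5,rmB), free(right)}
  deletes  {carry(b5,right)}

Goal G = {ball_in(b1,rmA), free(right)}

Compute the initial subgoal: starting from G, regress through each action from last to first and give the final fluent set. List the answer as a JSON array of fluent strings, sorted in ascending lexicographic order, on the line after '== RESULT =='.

Work backward from the goal:
  through step 4 (drop(b5,rmB,right)): drop {free(right)}, keep {ball_in(b1,rmA)}, require {carry(b5,right), robot_in(rmB)}
    → {ball_in(b1,rmA), carry(b5,right), robot_in(rmB)}
  through step 3 (go(rmA,rmB)): drop {robot_in(rmB)}, keep {ball_in(b1,rmA), carry(b5,right)}, require {robot_in(rmA)}
    → {ball_in(b1,rmA), carry(b5,right), robot_in(rmA)}
  through step 2 (go(rmB,rmA)): drop {robot_in(rmA)}, keep {ball_in(b1,rmA), carry(b5,right)}, require {robot_in(rmB)}
    → {ball_in(b1,rmA), carry(b5,right), robot_in(rmB)}
  through step 1 (pick(b5,rmB,right)): drop {carry(b5,right)}, keep {ball_in(b1,rmA), robot_in(rmB)}, require {ball_in(b5,rmB), free(right), robot_in(rmB)}
    → {ball_in(b1,rmA), ball_in(b5,rmB), free(right), robot_in(rmB)}

== RESULT ==
["ball_in(b1,rmA)", "ball_in(b5,rmB)", "free(right)", "robot_in(rmB)"]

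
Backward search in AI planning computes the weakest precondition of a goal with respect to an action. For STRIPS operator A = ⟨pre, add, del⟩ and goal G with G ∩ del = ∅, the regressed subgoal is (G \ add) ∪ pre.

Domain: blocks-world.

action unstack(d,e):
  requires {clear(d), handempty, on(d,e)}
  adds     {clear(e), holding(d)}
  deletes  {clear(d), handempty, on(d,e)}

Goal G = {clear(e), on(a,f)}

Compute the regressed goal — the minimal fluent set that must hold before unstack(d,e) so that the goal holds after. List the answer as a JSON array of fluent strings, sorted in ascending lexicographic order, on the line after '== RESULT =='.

Regress:
  G ∩ del = {}  (empty — regression defined)
  G \ add = {clear(e), on(a,f)} \ {clear(e), holding(d)} = {on(a,f)}
  ∪ pre   = {on(a,f)} ∪ {clear(d), handempty, on(d,e)}
          = {clear(d), handempty, on(a,f), on(d,e)}

== RESULT ==
["clear(d)", "handempty", "on(a,f)", "on(d,e)"]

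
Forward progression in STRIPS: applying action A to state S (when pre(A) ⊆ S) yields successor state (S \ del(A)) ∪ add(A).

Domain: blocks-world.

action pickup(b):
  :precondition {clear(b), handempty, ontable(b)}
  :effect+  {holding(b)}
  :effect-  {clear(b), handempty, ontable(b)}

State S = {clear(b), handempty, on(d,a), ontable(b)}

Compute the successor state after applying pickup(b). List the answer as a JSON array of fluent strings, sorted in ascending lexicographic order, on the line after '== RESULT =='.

Progress:
  pre ⊆ S: {clear(b), handempty, ontable(b)} ⊆ S  — applicable
  S \ del = {on(d,a)}
  ∪ add   = {holding(b), on(d,a)}

== RESULT ==
["holding(b)", "on(d,a)"]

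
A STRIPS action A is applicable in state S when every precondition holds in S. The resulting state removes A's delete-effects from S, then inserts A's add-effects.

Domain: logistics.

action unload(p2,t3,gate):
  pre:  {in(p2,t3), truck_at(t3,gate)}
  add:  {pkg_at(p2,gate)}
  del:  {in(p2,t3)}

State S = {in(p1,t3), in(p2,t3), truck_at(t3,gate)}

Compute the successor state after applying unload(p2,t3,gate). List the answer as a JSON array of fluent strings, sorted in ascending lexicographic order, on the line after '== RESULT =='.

Compute (S \ del) ∪ add:
  pre ⊆ S: {in(p2,t3), truck_at(t3,gate)} ⊆ S  — applicable
  S \ del = {in(p1,t3), truck_at(t3,gate)}
  ∪ add   = {in(p1,t3), pkg_at(p2,gate), truck_at(t3,gate)}

== RESULT ==
["in(p1,t3)", "pkg_at(p2,gate)", "truck_at(t3,gate)"]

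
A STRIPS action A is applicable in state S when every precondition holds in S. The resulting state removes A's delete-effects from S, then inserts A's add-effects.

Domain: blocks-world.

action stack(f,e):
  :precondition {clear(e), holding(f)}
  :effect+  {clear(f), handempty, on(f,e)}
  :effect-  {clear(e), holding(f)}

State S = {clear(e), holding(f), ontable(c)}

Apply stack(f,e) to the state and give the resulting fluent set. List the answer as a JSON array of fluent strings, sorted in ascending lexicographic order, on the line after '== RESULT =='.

Progress:
  pre ⊆ S: {clear(e), holding(f)} ⊆ S  — applicable
  S \ del = {ontable(c)}
  ∪ add   = {clear(f), handempty, on(f,e), ontable(c)}

== RESULT ==
["clear(f)", "handempty", "on(f,e)", "ontable(c)"]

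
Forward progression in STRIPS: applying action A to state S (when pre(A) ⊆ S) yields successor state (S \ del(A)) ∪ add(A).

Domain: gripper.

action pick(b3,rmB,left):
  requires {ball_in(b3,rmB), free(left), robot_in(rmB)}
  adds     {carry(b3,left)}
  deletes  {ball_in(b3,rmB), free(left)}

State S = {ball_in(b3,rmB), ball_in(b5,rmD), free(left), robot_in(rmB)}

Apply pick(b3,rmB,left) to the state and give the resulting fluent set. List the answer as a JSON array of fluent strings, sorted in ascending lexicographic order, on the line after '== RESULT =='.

Compute (S \ del) ∪ add:
  pre ⊆ S: {ball_in(b3,rmB), free(left), robot_in(rmB)} ⊆ S  — applicable
  S \ del = {ball_in(b5,rmD), robot_in(rmB)}
  ∪ add   = {ball_in(b5,rmD), carry(b3,left), robot_in(rmB)}

== RESULT ==
["ball_in(b5,rmD)", "carry(b3,left)", "robot_in(rmB)"]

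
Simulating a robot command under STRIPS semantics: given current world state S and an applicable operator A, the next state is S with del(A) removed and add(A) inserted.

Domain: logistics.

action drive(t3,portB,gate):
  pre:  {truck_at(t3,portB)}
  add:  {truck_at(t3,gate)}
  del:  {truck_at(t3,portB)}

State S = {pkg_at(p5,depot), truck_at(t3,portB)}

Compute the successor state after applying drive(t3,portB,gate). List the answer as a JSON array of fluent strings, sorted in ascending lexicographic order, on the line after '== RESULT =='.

Progress:
  pre ⊆ S: {truck_at(t3,portB)} ⊆ S  — applicable
  S \ del = {pkg_at(p5,depot)}
  ∪ add   = {pkg_at(p5,depot), truck_at(t3,gate)}

== RESULT ==
["pkg_at(p5,depot)", "truck_at(t3,gate)"]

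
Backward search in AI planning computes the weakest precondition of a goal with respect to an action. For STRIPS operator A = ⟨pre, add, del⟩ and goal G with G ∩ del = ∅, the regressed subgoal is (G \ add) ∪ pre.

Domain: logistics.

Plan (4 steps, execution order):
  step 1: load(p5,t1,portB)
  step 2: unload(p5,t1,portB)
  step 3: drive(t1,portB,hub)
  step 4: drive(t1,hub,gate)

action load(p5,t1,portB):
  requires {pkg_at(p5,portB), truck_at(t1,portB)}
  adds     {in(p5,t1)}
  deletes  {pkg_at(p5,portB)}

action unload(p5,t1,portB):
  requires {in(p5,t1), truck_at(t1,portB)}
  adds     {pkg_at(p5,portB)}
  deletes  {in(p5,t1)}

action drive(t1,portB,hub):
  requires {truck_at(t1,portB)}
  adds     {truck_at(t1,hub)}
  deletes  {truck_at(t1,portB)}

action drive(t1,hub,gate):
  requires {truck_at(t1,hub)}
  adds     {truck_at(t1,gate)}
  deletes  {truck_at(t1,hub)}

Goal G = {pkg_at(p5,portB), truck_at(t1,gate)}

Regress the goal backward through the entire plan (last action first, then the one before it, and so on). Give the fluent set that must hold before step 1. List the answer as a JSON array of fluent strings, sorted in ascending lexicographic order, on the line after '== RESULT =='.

Regress step by step:
  through step 4 (drive(t1,hub,gate)): drop {truck_at(t1,gate)}, keep {pkg_at(p5,portB)}, require {truck_at(t1,hub)}
    → {pkg_at(p5,portB), truck_at(t1,hub)}
  through step 3 (drive(t1,portB,hub)): drop {truck_at(t1,hub)}, keep {pkg_at(p5,portB)}, require {truck_at(t1,portB)}
    → {pkg_at(p5,portB), truck_at(t1,portB)}
  through step 2 (unload(p5,t1,portB)): drop {pkg_at(p5,portB)}, keep {truck_at(t1,portB)}, require {in(p5,t1), truck_at(t1,portB)}
    → {in(p5,t1), truck_at(t1,portB)}
  through step 1 (load(p5,t1,portB)): drop {in(p5,t1)}, keep {truck_at(t1,portB)}, require {pkg_at(p5,portB), truck_at(t1,portB)}
    → {pkg_at(p5,portB), truck_at(t1,portB)}

== RESULT ==
["pkg_at(p5,portB)", "truck_at(t1,portB)"]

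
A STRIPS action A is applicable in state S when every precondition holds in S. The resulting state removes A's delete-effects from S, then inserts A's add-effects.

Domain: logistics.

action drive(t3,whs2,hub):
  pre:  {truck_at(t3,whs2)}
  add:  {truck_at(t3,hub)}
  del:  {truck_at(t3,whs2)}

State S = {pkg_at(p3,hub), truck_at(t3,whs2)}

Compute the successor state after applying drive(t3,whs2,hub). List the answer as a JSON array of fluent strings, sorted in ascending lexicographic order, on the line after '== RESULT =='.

Progress:
  pre ⊆ S: {truck_at(t3,whs2)} ⊆ S  — applicable
  S \ del = {pkg_at(p3,hub)}
  ∪ add   = {pkg_at(p3,hub), truck_at(t3,hub)}

== RESULT ==
["pkg_at(p3,hub)", "truck_at(t3,hub)"]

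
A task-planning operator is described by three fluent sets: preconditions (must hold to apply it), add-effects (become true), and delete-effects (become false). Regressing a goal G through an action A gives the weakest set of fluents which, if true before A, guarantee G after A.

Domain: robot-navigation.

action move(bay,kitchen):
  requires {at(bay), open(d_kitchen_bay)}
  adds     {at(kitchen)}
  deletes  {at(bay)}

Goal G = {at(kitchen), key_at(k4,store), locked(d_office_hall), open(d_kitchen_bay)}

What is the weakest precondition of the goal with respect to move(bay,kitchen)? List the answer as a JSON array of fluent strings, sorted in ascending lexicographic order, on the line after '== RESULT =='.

Regress:
  G ∩ del = {}  (empty — regression defined)
  G \ add = {at(kitchen), key_at(k4,store), locked(d_office_hall), open(d_kitchen_bay)} \ {at(kitchen)} = {key_at(k4,store), locked(d_office_hall), open(d_kitchen_bay)}
  ∪ pre   = {key_at(k4,store), locked(d_office_hall), open(d_kitchen_bay)} ∪ {at(bay), open(d_kitchen_bay)}
          = {at(bay), key_at(k4,store), locked(d_office_hall), open(d_kitchen_bay)}

== RESULT ==
["at(bay)", "key_at(k4,store)", "locked(d_office_hall)", "open(d_kitchen_bay)"]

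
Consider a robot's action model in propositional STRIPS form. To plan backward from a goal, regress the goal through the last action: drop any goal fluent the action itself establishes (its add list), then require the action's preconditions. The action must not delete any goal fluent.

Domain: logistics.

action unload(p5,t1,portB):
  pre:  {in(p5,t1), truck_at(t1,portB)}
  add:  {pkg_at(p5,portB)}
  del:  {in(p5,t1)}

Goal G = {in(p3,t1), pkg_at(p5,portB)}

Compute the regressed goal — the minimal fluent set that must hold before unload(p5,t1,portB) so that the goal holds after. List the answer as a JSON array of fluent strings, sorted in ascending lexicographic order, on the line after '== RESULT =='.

Regress:
  G ∩ del = {}  (empty — regression defined)
  G \ add = {in(p3,t1), pkg_at(p5,portB)} \ {pkg_at(p5,portB)} = {in(p3,t1)}
  ∪ pre   = {in(p3,t1)} ∪ {in(p5,t1), truck_at(t1,portB)}
          = {in(p3,t1), in(p5,t1), truck_at(t1,portB)}

== RESULT ==
["in(p3,t1)", "in(p5,t1)", "truck_at(t1,portB)"]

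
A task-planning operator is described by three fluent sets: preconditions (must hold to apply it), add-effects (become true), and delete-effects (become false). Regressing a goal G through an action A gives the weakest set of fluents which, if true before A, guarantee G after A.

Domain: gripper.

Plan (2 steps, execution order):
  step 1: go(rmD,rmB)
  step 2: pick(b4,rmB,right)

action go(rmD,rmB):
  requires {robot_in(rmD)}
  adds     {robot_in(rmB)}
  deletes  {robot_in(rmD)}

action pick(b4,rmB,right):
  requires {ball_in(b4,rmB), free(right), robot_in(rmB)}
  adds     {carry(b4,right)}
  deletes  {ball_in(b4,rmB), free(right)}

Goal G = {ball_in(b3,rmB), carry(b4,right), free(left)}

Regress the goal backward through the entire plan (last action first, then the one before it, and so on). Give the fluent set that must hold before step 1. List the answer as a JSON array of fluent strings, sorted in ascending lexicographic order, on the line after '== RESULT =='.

Regress step by step:
  through step 2 (pick(b4,rmB,right)): drop {carry(b4,right)}, keep {ball_in(b3,rmB), free(left)}, require {ball_in(b4,rmB), free(right), robot_in(rmB)}
    → {ball_in(b3,rmB), ball_in(b4,rmB), free(left), free(right), robot_in(rmB)}
  through step 1 (go(rmD,rmB)): drop {robot_in(rmB)}, keep {ball_in(b3,rmB), ball_in(b4,rmB), free(left), free(right)}, require {robot_in(rmD)}
    → {ball_in(b3,rmB), ball_in(b4,rmB), free(left), free(right), robot_in(rmD)}

== RESULT ==
["ball_in(b3,rmB)", "ball_in(b4,rmB)", "free(left)", "free(right)", "robot_in(rmD)"]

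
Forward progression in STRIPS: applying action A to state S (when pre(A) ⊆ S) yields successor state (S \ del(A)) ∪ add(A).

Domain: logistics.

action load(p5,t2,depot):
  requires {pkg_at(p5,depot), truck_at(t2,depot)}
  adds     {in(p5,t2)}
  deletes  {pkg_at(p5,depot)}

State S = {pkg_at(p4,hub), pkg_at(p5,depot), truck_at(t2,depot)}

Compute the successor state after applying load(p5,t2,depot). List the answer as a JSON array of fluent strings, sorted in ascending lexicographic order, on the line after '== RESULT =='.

Compute (S \ del) ∪ add:
  pre ⊆ S: {pkg_at(p5,depot), truck_at(t2,depot)} ⊆ S  — applicable
  S \ del = {pkg_at(p4,hub), truck_at(t2,depot)}
  ∪ add   = {in(p5,t2), pkg_at(p4,hub), truck_at(t2,depot)}

== RESULT ==
["in(p5,t2)", "pkg_at(p4,hub)", "truck_at(t2,depot)"]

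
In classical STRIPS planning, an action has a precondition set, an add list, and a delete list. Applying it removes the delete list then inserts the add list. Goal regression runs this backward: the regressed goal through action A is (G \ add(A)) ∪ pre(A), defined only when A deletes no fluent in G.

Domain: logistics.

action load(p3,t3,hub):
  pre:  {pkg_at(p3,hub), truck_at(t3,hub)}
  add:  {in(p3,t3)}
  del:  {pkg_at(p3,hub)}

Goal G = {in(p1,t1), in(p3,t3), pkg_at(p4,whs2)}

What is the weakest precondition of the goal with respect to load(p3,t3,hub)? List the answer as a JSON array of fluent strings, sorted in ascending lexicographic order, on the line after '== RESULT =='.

Regress:
  G ∩ del = {}  (empty — regression defined)
  G \ add = {in(p1,t1), in(p3,t3), pkg_at(p4,whs2)} \ {in(p3,t3)} = {in(p1,t1), pkg_at(p4,whs2)}
  ∪ pre   = {in(p1,t1), pkg_at(p4,whs2)} ∪ {pkg_at(p3,hub), truck_at(t3,hub)}
          = {in(p1,t1), pkg_at(p3,hub), pkg_at(p4,whs2), truck_at(t3,hub)}

== RESULT ==
["in(p1,t1)", "pkg_at(p3,hub)", "pkg_at(p4,whs2)", "truck_at(t3,hub)"]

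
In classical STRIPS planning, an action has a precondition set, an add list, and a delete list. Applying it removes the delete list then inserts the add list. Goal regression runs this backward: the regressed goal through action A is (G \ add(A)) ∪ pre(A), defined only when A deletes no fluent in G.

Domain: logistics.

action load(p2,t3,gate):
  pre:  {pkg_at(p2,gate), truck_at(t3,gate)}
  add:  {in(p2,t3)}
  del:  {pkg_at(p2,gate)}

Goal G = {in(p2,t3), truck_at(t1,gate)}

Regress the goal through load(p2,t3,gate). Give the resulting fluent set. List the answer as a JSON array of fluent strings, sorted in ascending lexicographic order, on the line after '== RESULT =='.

Compute (G \ add) ∪ pre:
  G ∩ del = {}  (empty — regression defined)
  G \ add = {in(p2,t3), truck_at(t1,gate)} \ {in(p2,t3)} = {truck_at(t1,gate)}
  ∪ pre   = {truck_at(t1,gate)} ∪ {pkg_at(p2,gate), truck_at(t3,gate)}
          = {pkg_at(p2,gate), truck_at(t1,gate), truck_at(t3,gate)}

== RESULT ==
["pkg_at(p2,gate)", "truck_at(t1,gate)", "truck_at(t3,gate)"]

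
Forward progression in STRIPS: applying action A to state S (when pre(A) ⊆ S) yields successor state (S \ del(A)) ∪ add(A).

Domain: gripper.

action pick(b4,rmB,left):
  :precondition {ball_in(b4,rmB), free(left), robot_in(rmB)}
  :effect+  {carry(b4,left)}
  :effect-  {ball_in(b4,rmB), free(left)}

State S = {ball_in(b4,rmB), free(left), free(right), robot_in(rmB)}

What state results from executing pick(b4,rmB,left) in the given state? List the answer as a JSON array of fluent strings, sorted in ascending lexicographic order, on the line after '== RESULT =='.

Progress:
  pre ⊆ S: {ball_in(b4,rmB), free(left), robot_in(rmB)} ⊆ S  — applicable
  S \ del = {free(right), robot_in(rmB)}
  ∪ add   = {carry(b4,left), free(right), robot_in(rmB)}

== RESULT ==
["carry(b4,left)", "free(right)", "robot_in(rmB)"]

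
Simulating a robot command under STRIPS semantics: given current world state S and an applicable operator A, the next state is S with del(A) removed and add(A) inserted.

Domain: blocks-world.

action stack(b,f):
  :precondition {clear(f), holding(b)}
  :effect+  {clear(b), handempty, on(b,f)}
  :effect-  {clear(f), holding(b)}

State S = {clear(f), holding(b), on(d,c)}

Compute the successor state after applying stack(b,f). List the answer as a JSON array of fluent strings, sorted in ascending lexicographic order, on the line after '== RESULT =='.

Compute (S \ del) ∪ add:
  pre ⊆ S: {clear(f), holding(b)} ⊆ S  — applicable
  S \ del = {on(d,c)}
  ∪ add   = {clear(b), handempty, on(b,f), on(d,c)}

== RESULT ==
["clear(b)", "handempty", "on(b,f)", "on(d,c)"]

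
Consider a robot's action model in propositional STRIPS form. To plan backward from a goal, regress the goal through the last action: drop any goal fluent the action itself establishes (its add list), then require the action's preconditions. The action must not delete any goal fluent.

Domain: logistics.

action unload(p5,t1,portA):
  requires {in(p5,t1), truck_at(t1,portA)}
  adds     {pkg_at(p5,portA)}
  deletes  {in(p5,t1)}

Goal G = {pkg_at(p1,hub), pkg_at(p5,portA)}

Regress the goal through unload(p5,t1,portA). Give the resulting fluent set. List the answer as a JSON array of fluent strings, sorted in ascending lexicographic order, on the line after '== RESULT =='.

Regress:
  G ∩ del = {}  (empty — regression defined)
  G \ add = {pkg_at(p1,hub), pkg_at(p5,portA)} \ {pkg_at(p5,portA)} = {pkg_at(p1,hub)}
  ∪ pre   = {pkg_at(p1,hub)} ∪ {in(p5,t1), truck_at(t1,portA)}
          = {in(p5,t1), pkg_at(p1,hub), truck_at(t1,portA)}

== RESULT ==
["in(p5,t1)", "pkg_at(p1,hub)", "truck_at(t1,portA)"]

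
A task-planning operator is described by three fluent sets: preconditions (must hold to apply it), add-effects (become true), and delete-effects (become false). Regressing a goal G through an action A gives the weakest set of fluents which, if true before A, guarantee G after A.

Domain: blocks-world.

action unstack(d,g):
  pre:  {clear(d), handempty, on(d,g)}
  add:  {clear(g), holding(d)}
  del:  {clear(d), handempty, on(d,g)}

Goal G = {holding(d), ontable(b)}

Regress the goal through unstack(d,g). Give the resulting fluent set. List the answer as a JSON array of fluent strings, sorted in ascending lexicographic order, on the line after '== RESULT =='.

Regress:
  G ∩ del = {}  (empty — regression defined)
  G \ add = {holding(d), ontable(b)} \ {clear(g), holding(d)} = {ontable(b)}
  ∪ pre   = {ontable(b)} ∪ {clear(d), handempty, on(d,g)}
          = {clear(d), handempty, on(d,g), ontable(b)}

== RESULT ==
["clear(d)", "handempty", "on(d,g)", "ontable(b)"]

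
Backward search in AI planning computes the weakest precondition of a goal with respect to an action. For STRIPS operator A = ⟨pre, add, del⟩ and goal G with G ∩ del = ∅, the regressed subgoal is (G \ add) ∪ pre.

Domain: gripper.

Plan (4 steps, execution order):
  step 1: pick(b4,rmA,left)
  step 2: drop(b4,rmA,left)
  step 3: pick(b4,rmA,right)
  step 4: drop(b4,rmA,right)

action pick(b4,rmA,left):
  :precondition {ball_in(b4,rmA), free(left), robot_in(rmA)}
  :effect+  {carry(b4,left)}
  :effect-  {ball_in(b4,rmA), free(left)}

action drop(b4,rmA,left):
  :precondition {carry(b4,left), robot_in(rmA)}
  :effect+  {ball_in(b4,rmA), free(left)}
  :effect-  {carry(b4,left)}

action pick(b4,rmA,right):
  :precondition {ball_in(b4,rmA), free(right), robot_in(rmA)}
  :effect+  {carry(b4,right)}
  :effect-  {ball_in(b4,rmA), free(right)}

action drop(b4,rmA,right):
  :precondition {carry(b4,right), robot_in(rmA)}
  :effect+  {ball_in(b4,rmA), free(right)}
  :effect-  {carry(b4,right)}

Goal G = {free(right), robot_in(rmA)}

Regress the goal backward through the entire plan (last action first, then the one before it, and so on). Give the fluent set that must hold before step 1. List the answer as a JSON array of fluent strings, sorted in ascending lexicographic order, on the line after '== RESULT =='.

Regress step by step:
  through step 4 (drop(b4,rmA,right)): drop {free(right)}, keep {robot_in(rmA)}, require {carry(b4,right), robot_in(rmA)}
    → {carry(b4,right), robot_in(rmA)}
  through step 3 (pick(b4,rmA,right)): drop {carry(b4,right)}, keep {robot_in(rmA)}, require {ball_in(b4,rmA), free(right), robot_in(rmA)}
    → {ball_in(b4,rmA), free(right), robot_in(rmA)}
  through step 2 (drop(b4,rmA,left)): drop {ball_in(b4,rmA)}, keep {free(right), robot_in(rmA)}, require {carry(b4,left), robot_in(rmA)}
    → {carry(b4,left), free(right), robot_in(rmA)}
  through step 1 (pick(b4,rmA,left)): drop {carry(b4,left)}, keep {free(right), robot_in(rmA)}, require {ball_in(b4,rmA), free(left), robot_in(rmA)}
    → {ball_in(b4,rmA), free(left), free(right), robot_in(rmA)}

== RESULT ==
["ball_in(b4,rmA)", "free(left)", "free(right)", "robot_in(rmA)"]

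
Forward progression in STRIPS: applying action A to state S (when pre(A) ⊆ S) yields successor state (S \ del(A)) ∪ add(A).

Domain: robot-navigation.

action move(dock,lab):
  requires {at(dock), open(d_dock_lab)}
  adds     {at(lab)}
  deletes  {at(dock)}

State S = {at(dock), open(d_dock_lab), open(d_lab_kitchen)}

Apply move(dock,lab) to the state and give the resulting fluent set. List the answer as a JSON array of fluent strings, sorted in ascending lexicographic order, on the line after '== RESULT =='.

Compute (S \ del) ∪ add:
  pre ⊆ S: {at(dock), open(d_dock_lab)} ⊆ S  — applicable
  S \ del = {open(d_dock_lab), open(d_lab_kitchen)}
  ∪ add   = {at(lab), open(d_dock_lab), open(d_lab_kitchen)}

== RESULT ==
["at(lab)", "open(d_dock_lab)", "open(d_lab_kitchen)"]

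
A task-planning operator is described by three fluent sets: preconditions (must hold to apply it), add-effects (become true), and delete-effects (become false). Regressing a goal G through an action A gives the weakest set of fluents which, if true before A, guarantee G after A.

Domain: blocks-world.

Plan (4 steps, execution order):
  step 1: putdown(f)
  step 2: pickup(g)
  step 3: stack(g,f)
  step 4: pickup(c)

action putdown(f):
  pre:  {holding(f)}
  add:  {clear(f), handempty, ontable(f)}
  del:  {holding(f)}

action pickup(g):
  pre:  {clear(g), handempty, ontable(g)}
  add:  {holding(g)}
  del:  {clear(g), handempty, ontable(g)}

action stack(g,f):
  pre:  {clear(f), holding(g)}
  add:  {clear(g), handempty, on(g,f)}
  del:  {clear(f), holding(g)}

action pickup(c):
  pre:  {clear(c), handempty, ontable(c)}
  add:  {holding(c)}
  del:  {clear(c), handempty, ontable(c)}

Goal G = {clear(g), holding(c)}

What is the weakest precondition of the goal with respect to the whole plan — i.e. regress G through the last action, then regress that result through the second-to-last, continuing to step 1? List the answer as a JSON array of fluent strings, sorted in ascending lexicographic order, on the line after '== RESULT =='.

Work backward from the goal:
  through step 4 (pickup(c)): drop {holding(c)}, keep {clear(g)}, require {clear(c), handempty, ontable(c)}
    → {clear(c), clear(g), handempty, ontable(c)}
  through step 3 (stack(g,f)): drop {clear(g), handempty}, keep {clear(c), ontable(c)}, require {clear(f), holding(g)}
    → {clear(c), clear(f), holding(g), ontable(c)}
  through step 2 (pickup(g)): drop {holding(g)}, keep {clear(c), clear(f), ontable(c)}, require {clear(g), handempty, ontable(g)}
    → {clear(c), clear(f), clear(g), handempty, ontable(c), ontable(g)}
  through step 1 (putdown(f)): drop {clear(f), handempty}, keep {clear(c), clear(g), ontable(c), ontable(g)}, require {holding(f)}
    → {clear(c), clear(g), holding(f), ontable(c), ontable(g)}

== RESULT ==
["clear(c)", "clear(g)", "holding(f)", "ontable(c)", "ontable(g)"]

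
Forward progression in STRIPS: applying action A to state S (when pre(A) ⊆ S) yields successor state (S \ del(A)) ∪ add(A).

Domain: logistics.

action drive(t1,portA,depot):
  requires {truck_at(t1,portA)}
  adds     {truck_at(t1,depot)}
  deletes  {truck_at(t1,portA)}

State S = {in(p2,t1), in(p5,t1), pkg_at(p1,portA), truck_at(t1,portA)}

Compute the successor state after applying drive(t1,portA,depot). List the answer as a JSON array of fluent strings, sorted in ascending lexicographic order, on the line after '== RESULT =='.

Compute (S \ del) ∪ add:
  pre ⊆ S: {truck_at(t1,portA)} ⊆ S  — applicable
  S \ del = {in(p2,t1), in(p5,t1), pkg_at(p1,portA)}
  ∪ add   = {in(p2,t1), in(p5,t1), pkg_at(p1,portA), truck_at(t1,depot)}

== RESULT ==
["in(p2,t1)", "in(p5,t1)", "pkg_at(p1,portA)", "truck_at(t1,depot)"]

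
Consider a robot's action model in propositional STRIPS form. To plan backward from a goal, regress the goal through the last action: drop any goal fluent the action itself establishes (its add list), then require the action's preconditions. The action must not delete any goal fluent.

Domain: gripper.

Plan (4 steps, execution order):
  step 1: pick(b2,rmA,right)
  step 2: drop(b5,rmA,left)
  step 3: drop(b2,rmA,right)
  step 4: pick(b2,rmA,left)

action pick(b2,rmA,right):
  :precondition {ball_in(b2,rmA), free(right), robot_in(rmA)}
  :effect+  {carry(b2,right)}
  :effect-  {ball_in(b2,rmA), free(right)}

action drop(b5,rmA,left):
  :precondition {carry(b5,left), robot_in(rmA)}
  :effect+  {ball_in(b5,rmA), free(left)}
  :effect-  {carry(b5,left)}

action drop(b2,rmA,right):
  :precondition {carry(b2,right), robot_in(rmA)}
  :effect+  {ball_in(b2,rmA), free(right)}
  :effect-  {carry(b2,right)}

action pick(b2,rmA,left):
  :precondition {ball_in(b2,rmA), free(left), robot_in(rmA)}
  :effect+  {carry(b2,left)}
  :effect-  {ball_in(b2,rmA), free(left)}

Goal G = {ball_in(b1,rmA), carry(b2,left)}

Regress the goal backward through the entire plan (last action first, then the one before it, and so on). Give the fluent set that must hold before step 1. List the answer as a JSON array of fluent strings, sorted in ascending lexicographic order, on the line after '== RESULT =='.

Regress step by step:
  through step 4 (pick(b2,rmA,left)): drop {carry(b2,left)}, keep {ball_in(b1,rmA)}, require {ball_in(b2,rmA), free(left), robot_in(rmA)}
    → {ball_in(b1,rmA), ball_in(b2,rmA), free(left), robot_in(rmA)}
  through step 3 (drop(b2,rmA,right)): drop {ball_in(b2,rmA)}, keep {ball_in(b1,rmA), free(left), robot_in(rmA)}, require {carry(b2,right), robot_in(rmA)}
    → {ball_in(b1,rmA), carry(b2,right), free(left), robot_in(rmA)}
  through step 2 (drop(b5,rmA,left)): drop {free(left)}, keep {ball_in(b1,rmA), carry(b2,right), robot_in(rmA)}, require {carry(b5,left), robot_in(rmA)}
    → {ball_in(b1,rmA), carry(b2,right), carry(b5,left), robot_in(rmA)}
  through step 1 (pick(b2,rmA,right)): drop {carry(b2,right)}, keep {ball_in(b1,rmA), carry(b5,left), robot_in(rmA)}, require {ball_in(b2,rmA), free(right), robot_in(rmA)}
    → {ball_in(b1,rmA), ball_in(b2,rmA), carry(b5,left), free(right), robot_in(rmA)}

== RESULT ==
["ball_in(b1,rmA)", "ball_in(b2,rmA)", "carry(b5,left)", "free(right)", "robot_in(rmA)"]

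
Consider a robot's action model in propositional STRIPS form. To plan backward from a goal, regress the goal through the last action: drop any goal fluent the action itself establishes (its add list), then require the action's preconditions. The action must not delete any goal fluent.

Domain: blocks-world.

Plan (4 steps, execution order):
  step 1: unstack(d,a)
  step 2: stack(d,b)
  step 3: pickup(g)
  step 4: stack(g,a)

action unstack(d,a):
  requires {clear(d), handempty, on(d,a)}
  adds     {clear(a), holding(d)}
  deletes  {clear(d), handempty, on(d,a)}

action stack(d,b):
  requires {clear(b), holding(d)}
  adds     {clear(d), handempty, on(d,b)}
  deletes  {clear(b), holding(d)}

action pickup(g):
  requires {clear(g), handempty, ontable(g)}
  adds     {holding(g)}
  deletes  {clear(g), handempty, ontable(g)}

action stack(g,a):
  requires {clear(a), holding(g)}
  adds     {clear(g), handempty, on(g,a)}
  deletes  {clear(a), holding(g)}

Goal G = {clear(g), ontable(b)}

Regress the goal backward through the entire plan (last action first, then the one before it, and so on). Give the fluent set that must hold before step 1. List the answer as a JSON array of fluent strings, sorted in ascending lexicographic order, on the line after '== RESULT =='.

Regress step by step:
  through step 4 (stack(g,a)): drop {clear(g)}, keep {ontable(b)}, require {clear(a), holding(g)}
    → {clear(a), holding(g), ontable(b)}
  through step 3 (pickup(g)): drop {holding(g)}, keep {clear(a), ontable(b)}, require {clear(g), handempty, ontable(g)}
    → {clear(a), clear(g), handempty, ontable(b), ontable(g)}
  through step 2 (stack(d,b)): drop {handempty}, keep {clear(a), clear(g), ontable(b), ontable(g)}, require {clear(b), holding(d)}
    → {clear(a), clear(b), clear(g), holding(d), ontable(b), ontable(g)}
  through step 1 (unstack(d,a)): drop {clear(a), holding(d)}, keep {clear(b), clear(g), ontable(b), ontable(g)}, require {clear(d), handempty, on(d,a)}
    → {clear(b), clear(d), clear(g), handempty, on(d,a), ontable(b), ontable(g)}

== RESULT ==
["clear(b)", "clear(d)", "clear(g)", "handempty", "on(d,a)", "ontable(b)", "ontable(g)"]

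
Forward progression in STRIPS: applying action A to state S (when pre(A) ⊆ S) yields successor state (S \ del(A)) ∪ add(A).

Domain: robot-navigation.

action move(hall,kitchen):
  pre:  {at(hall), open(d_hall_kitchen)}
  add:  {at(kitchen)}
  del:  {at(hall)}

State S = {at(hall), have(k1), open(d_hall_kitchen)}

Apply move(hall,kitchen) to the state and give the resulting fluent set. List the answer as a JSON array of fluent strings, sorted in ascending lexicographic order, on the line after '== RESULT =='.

Progress:
  pre ⊆ S: {at(hall), open(d_hall_kitchen)} ⊆ S  — applicable
  S \ del = {have(k1), open(d_hall_kitchen)}
  ∪ add   = {at(kitchen), have(k1), open(d_hall_kitchen)}

== RESULT ==
["at(kitchen)", "have(k1)", "open(d_hall_kitchen)"]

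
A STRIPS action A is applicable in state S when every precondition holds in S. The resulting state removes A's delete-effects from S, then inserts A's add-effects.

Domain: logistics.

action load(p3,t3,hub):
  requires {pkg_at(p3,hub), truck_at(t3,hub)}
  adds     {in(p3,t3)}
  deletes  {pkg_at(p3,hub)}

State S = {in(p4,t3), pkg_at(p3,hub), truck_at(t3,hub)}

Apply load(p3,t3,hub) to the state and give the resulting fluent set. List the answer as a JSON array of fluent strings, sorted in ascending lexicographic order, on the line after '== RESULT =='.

Progress:
  pre ⊆ S: {pkg_at(p3,hub), truck_at(t3,hub)} ⊆ S  — applicable
  S \ del = {in(p4,t3), truck_at(t3,hub)}
  ∪ add   = {in(p3,t3), in(p4,t3), truck_at(t3,hub)}

== RESULT ==
["in(p3,t3)", "in(p4,t3)", "truck_at(t3,hub)"]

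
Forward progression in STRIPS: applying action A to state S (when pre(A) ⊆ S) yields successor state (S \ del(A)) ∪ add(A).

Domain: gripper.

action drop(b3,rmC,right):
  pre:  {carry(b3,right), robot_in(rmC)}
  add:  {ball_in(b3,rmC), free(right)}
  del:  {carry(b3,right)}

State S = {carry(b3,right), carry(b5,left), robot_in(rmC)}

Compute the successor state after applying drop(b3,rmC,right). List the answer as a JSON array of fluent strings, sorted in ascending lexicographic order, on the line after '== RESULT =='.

Progress:
  pre ⊆ S: {carry(b3,right), robot_in(rmC)} ⊆ S  — applicable
  S \ del = {carry(b5,left), robot_in(rmC)}
  ∪ add   = {ball_in(b3,rmC), carry(b5,left), free(right), robot_in(rmC)}

== RESULT ==
["ball_in(b3,rmC)", "carry(b5,left)", "free(right)", "robot_in(rmC)"]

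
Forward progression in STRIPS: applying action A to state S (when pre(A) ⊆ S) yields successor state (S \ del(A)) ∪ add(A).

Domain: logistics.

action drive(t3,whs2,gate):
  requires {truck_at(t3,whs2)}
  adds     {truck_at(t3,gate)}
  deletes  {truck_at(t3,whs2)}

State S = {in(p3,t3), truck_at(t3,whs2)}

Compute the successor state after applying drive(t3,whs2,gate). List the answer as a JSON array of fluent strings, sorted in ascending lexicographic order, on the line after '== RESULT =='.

Progress:
  pre ⊆ S: {truck_at(t3,whs2)} ⊆ S  — applicable
  S \ del = {in(p3,t3)}
  ∪ add   = {in(p3,t3), truck_at(t3,gate)}

== RESULT ==
["in(p3,t3)", "truck_at(t3,gate)"]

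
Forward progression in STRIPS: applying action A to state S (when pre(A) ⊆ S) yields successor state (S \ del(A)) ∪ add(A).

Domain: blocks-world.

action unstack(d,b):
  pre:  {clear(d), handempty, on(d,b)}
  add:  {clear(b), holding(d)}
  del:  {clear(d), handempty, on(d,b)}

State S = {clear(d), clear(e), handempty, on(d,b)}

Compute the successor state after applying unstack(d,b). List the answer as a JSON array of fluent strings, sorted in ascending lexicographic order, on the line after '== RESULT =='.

Compute (S \ del) ∪ add:
  pre ⊆ S: {clear(d), handempty, on(d,b)} ⊆ S  — applicable
  S \ del = {clear(e)}
  ∪ add   = {clear(b), clear(e), holding(d)}

== RESULT ==
["clear(b)", "clear(e)", "holding(d)"]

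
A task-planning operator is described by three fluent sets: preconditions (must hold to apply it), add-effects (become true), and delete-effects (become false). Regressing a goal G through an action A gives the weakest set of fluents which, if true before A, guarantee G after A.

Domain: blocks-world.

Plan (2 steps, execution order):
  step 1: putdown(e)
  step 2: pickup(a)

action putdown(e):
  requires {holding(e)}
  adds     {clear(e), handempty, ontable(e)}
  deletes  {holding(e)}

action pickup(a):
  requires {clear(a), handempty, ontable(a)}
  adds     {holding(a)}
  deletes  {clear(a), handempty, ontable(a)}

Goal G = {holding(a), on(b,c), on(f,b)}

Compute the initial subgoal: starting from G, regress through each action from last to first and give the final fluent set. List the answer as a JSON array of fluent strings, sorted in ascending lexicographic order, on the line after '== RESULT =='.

Work backward from the goal:
  through step 2 (pickup(a)): drop {holding(a)}, keep {on(b,c), on(f,b)}, require {clear(a), handempty, ontable(a)}
    → {clear(a), handempty, on(b,c), on(f,b), ontable(a)}
  through step 1 (putdown(e)): drop {handempty}, keep {clear(a), on(b,c), on(f,b), ontable(a)}, require {holding(e)}
    → {clear(a), holding(e), on(b,c), on(f,b), ontable(a)}

== RESULT ==
["clear(a)", "holding(e)", "on(b,c)", "on(f,b)", "ontable(a)"]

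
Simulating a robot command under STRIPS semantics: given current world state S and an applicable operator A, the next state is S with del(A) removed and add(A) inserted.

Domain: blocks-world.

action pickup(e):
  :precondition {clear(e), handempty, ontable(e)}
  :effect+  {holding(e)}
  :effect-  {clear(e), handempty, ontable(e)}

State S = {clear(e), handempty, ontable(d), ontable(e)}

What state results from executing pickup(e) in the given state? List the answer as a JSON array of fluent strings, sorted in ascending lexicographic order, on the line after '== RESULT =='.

Progress:
  pre ⊆ S: {clear(e), handempty, ontable(e)} ⊆ S  — applicable
  S \ del = {ontable(d)}
  ∪ add   = {holding(e), ontable(d)}

== RESULT ==
["holding(e)", "ontable(d)"]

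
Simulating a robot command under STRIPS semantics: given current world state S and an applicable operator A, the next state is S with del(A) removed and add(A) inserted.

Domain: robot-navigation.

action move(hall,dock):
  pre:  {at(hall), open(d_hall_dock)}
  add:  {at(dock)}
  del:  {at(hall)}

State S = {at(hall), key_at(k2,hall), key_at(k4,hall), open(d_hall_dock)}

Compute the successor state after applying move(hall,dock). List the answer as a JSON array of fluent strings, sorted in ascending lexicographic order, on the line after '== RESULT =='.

Progress:
  pre ⊆ S: {at(hall), open(d_hall_dock)} ⊆ S  — applicable
  S \ del = {key_at(k2,hall), key_at(k4,hall), open(d_hall_dock)}
  ∪ add   = {at(dock), key_at(k2,hall), key_at(k4,hall), open(d_hall_dock)}

== RESULT ==
["at(dock)", "key_at(k2,hall)", "key_at(k4,hall)", "open(d_hall_dock)"]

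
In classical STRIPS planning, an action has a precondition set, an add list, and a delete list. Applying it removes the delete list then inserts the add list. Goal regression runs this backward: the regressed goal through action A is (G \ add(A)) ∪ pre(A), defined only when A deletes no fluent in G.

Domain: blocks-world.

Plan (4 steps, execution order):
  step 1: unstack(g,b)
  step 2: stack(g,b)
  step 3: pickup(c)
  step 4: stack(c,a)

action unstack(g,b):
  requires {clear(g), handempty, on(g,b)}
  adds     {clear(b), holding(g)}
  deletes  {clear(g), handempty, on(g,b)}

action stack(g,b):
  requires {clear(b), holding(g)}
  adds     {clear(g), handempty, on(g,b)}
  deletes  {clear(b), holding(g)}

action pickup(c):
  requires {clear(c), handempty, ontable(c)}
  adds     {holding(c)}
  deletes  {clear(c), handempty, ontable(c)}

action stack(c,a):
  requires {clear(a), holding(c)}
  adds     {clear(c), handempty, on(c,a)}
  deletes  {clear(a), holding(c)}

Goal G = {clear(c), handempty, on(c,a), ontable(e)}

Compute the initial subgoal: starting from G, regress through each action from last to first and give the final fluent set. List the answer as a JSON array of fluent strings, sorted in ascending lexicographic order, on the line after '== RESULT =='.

Regress step by step:
  through step 4 (stack(c,a)): drop {clear(c), handempty, on(c,a)}, keep {ontable(e)}, require {clear(a), holding(c)}
    → {clear(a), holding(c), ontable(e)}
  through step 3 (pickup(c)): drop {holding(c)}, keep {clear(a), ontable(e)}, require {clear(c), handempty, ontable(c)}
    → {clear(a), clear(c), handempty, ontable(c), ontable(e)}
  through step 2 (stack(g,b)): drop {handempty}, keep {clear(a), clear(c), ontable(c), ontable(e)}, require {clear(b), holding(g)}
    → {clear(a), clear(b), clear(c), holding(g), ontable(c), ontable(e)}
  through step 1 (unstack(g,b)): drop {clear(b), holding(g)}, keep {clear(a), clear(c), ontable(c), ontable(e)}, require {clear(g), handempty, on(g,b)}
    → {clear(a), clear(c), clear(g), handempty, on(g,b), ontable(c), ontable(e)}

== RESULT ==
["clear(a)", "clear(c)", "clear(g)", "handempty", "on(g,b)", "ontable(c)", "ontable(e)"]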